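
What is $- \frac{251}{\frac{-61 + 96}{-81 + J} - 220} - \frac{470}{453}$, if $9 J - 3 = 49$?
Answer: $\frac{6827081}{67612515} \approx 0.10097$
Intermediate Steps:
$J = \frac{52}{9}$ ($J = \frac{1}{3} + \frac{1}{9} \cdot 49 = \frac{1}{3} + \frac{49}{9} = \frac{52}{9} \approx 5.7778$)
$- \frac{251}{\frac{-61 + 96}{-81 + J} - 220} - \frac{470}{453} = - \frac{251}{\frac{-61 + 96}{-81 + \frac{52}{9}} - 220} - \frac{470}{453} = - \frac{251}{\frac{35}{- \frac{677}{9}} - 220} - \frac{470}{453} = - \frac{251}{35 \left(- \frac{9}{677}\right) - 220} - \frac{470}{453} = - \frac{251}{- \frac{315}{677} - 220} - \frac{470}{453} = - \frac{251}{- \frac{149255}{677}} - \frac{470}{453} = \left(-251\right) \left(- \frac{677}{149255}\right) - \frac{470}{453} = \frac{169927}{149255} - \frac{470}{453} = \frac{6827081}{67612515}$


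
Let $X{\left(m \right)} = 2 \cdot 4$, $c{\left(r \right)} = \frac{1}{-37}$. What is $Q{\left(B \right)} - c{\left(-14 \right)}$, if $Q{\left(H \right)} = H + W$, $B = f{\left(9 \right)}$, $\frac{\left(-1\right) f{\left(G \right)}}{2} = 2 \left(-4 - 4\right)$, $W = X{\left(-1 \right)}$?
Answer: $\frac{1481}{37} \approx 40.027$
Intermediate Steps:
$c{\left(r \right)} = - \frac{1}{37}$
$X{\left(m \right)} = 8$
$W = 8$
$f{\left(G \right)} = 32$ ($f{\left(G \right)} = - 2 \cdot 2 \left(-4 - 4\right) = - 2 \cdot 2 \left(-8\right) = \left(-2\right) \left(-16\right) = 32$)
$B = 32$
$Q{\left(H \right)} = 8 + H$ ($Q{\left(H \right)} = H + 8 = 8 + H$)
$Q{\left(B \right)} - c{\left(-14 \right)} = \left(8 + 32\right) - - \frac{1}{37} = 40 + \frac{1}{37} = \frac{1481}{37}$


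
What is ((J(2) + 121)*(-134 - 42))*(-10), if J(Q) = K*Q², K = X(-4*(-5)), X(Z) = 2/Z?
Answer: 213664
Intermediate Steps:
K = ⅒ (K = 2/((-4*(-5))) = 2/20 = 2*(1/20) = ⅒ ≈ 0.10000)
J(Q) = Q²/10
((J(2) + 121)*(-134 - 42))*(-10) = (((⅒)*2² + 121)*(-134 - 42))*(-10) = (((⅒)*4 + 121)*(-176))*(-10) = ((⅖ + 121)*(-176))*(-10) = ((607/5)*(-176))*(-10) = -106832/5*(-10) = 213664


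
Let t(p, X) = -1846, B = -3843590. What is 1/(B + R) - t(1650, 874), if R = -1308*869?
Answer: 9193526731/4980242 ≈ 1846.0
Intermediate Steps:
R = -1136652
1/(B + R) - t(1650, 874) = 1/(-3843590 - 1136652) - 1*(-1846) = 1/(-4980242) + 1846 = -1/4980242 + 1846 = 9193526731/4980242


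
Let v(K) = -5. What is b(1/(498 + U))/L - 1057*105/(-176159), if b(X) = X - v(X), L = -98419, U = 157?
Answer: 7154009331441/11355992166755 ≈ 0.62998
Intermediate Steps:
b(X) = 5 + X (b(X) = X - 1*(-5) = X + 5 = 5 + X)
b(1/(498 + U))/L - 1057*105/(-176159) = (5 + 1/(498 + 157))/(-98419) - 1057*105/(-176159) = (5 + 1/655)*(-1/98419) - 110985*(-1/176159) = (5 + 1/655)*(-1/98419) + 110985/176159 = (3276/655)*(-1/98419) + 110985/176159 = -3276/64464445 + 110985/176159 = 7154009331441/11355992166755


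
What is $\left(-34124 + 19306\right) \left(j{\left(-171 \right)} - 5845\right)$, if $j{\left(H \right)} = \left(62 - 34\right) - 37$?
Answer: $86744572$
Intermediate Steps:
$j{\left(H \right)} = -9$ ($j{\left(H \right)} = 28 - 37 = -9$)
$\left(-34124 + 19306\right) \left(j{\left(-171 \right)} - 5845\right) = \left(-34124 + 19306\right) \left(-9 - 5845\right) = \left(-14818\right) \left(-5854\right) = 86744572$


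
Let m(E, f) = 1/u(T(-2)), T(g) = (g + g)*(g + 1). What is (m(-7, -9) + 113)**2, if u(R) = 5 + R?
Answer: 1036324/81 ≈ 12794.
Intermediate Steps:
T(g) = 2*g*(1 + g) (T(g) = (2*g)*(1 + g) = 2*g*(1 + g))
m(E, f) = 1/9 (m(E, f) = 1/(5 + 2*(-2)*(1 - 2)) = 1/(5 + 2*(-2)*(-1)) = 1/(5 + 4) = 1/9)
(m(-7, -9) + 113)**2 = (1/9 + 113)**2 = (1018/9)**2 = 1036324/81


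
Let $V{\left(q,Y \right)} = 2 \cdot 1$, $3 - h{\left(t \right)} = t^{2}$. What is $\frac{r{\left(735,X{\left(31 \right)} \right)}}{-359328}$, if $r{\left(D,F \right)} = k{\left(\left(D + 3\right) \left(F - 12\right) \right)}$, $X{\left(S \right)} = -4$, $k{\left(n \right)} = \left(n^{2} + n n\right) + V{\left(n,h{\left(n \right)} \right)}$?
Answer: $- \frac{139428865}{179664} \approx -776.05$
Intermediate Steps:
$h{\left(t \right)} = 3 - t^{2}$
$V{\left(q,Y \right)} = 2$
$k{\left(n \right)} = 2 + 2 n^{2}$ ($k{\left(n \right)} = \left(n^{2} + n n\right) + 2 = \left(n^{2} + n^{2}\right) + 2 = 2 n^{2} + 2 = 2 + 2 n^{2}$)
$r{\left(D,F \right)} = 2 + 2 \left(-12 + F\right)^{2} \left(3 + D\right)^{2}$ ($r{\left(D,F \right)} = 2 + 2 \left(\left(D + 3\right) \left(F - 12\right)\right)^{2} = 2 + 2 \left(\left(3 + D\right) \left(-12 + F\right)\right)^{2} = 2 + 2 \left(\left(-12 + F\right) \left(3 + D\right)\right)^{2} = 2 + 2 \left(-12 + F\right)^{2} \left(3 + D\right)^{2}$)
$\frac{r{\left(735,X{\left(31 \right)} \right)}}{-359328} = \frac{2 + 2 \left(-36 - 8820 + 3 \left(-4\right) + 735 \left(-4\right)\right)^{2}}{-359328} = \left(2 + 2 \left(-36 - 8820 - 12 - 2940\right)^{2}\right) \left(- \frac{1}{359328}\right) = \left(2 + 2 \left(-11808\right)^{2}\right) \left(- \frac{1}{359328}\right) = \left(2 + 2 \cdot 139428864\right) \left(- \frac{1}{359328}\right) = \left(2 + 278857728\right) \left(- \frac{1}{359328}\right) = 278857730 \left(- \frac{1}{359328}\right) = - \frac{139428865}{179664}$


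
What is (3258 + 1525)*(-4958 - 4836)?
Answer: -46844702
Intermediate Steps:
(3258 + 1525)*(-4958 - 4836) = 4783*(-9794) = -46844702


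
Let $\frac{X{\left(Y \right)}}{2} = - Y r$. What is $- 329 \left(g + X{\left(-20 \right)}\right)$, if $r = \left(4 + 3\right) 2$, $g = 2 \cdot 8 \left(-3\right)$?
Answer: $-168448$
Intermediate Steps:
$g = -48$ ($g = 16 \left(-3\right) = -48$)
$r = 14$ ($r = 7 \cdot 2 = 14$)
$X{\left(Y \right)} = - 28 Y$ ($X{\left(Y \right)} = 2 - Y 14 = 2 \left(- 14 Y\right) = - 28 Y$)
$- 329 \left(g + X{\left(-20 \right)}\right) = - 329 \left(-48 - -560\right) = - 329 \left(-48 + 560\right) = \left(-329\right) 512 = -168448$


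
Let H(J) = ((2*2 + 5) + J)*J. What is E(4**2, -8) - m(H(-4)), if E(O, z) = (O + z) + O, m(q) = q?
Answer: 44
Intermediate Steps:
H(J) = J*(9 + J) (H(J) = ((4 + 5) + J)*J = (9 + J)*J = J*(9 + J))
E(O, z) = z + 2*O
E(4**2, -8) - m(H(-4)) = (-8 + 2*4**2) - (-4)*(9 - 4) = (-8 + 2*16) - (-4)*5 = (-8 + 32) - 1*(-20) = 24 + 20 = 44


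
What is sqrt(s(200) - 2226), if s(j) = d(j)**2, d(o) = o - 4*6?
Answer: 25*sqrt(46) ≈ 169.56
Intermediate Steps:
d(o) = -24 + o (d(o) = o - 24 = -24 + o)
s(j) = (-24 + j)**2
sqrt(s(200) - 2226) = sqrt((-24 + 200)**2 - 2226) = sqrt(176**2 - 2226) = sqrt(30976 - 2226) = sqrt(28750) = 25*sqrt(46)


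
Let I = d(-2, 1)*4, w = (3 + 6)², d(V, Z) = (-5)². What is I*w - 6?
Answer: 8094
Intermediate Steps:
d(V, Z) = 25
w = 81 (w = 9² = 81)
I = 100 (I = 25*4 = 100)
I*w - 6 = 100*81 - 6 = 8100 - 6 = 8094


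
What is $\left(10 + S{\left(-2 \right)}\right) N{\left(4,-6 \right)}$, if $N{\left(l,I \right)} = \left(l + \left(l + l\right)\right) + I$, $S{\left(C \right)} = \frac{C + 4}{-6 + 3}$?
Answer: $56$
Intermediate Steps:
$S{\left(C \right)} = - \frac{4}{3} - \frac{C}{3}$ ($S{\left(C \right)} = \frac{4 + C}{-3} = \left(4 + C\right) \left(- \frac{1}{3}\right) = - \frac{4}{3} - \frac{C}{3}$)
$N{\left(l,I \right)} = I + 3 l$ ($N{\left(l,I \right)} = \left(l + 2 l\right) + I = 3 l + I = I + 3 l$)
$\left(10 + S{\left(-2 \right)}\right) N{\left(4,-6 \right)} = \left(10 - \frac{2}{3}\right) \left(-6 + 3 \cdot 4\right) = \left(10 + \left(- \frac{4}{3} + \frac{2}{3}\right)\right) \left(-6 + 12\right) = \left(10 - \frac{2}{3}\right) 6 = \frac{28}{3} \cdot 6 = 56$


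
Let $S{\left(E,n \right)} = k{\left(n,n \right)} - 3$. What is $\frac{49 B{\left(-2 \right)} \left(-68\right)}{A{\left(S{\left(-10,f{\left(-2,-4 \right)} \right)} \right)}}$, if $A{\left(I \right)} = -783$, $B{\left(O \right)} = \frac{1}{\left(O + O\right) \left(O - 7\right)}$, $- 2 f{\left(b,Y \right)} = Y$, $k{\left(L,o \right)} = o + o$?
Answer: $\frac{833}{7047} \approx 0.11821$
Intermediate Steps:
$k{\left(L,o \right)} = 2 o$
$f{\left(b,Y \right)} = - \frac{Y}{2}$
$B{\left(O \right)} = \frac{1}{2 O \left(-7 + O\right)}$
$S{\left(E,n \right)} = -3 + 2 n$ ($S{\left(E,n \right)} = 2 n - 3 = -3 + 2 n$)
$\frac{49 B{\left(-2 \right)} \left(-68\right)}{A{\left(S{\left(-10,f{\left(-2,-4 \right)} \right)} \right)}} = \frac{49 \frac{1}{2 \left(-2\right) \left(-7 - 2\right)} \left(-68\right)}{-783} = 49 \cdot \frac{1}{2} \left(- \frac{1}{2}\right) \frac{1}{-9} \left(-68\right) \left(- \frac{1}{783}\right) = 49 \cdot \frac{1}{2} \left(- \frac{1}{2}\right) \left(- \frac{1}{9}\right) \left(-68\right) \left(- \frac{1}{783}\right) = 49 \cdot \frac{1}{36} \left(-68\right) \left(- \frac{1}{783}\right) = \frac{49}{36} \left(-68\right) \left(- \frac{1}{783}\right) = \left(- \frac{833}{9}\right) \left(- \frac{1}{783}\right) = \frac{833}{7047}$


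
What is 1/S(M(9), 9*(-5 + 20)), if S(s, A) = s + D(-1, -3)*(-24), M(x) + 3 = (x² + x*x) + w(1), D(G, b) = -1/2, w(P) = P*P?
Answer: 1/172 ≈ 0.0058140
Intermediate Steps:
w(P) = P²
D(G, b) = -½ (D(G, b) = -1*½ = -½)
M(x) = -2 + 2*x² (M(x) = -3 + ((x² + x*x) + 1²) = -3 + ((x² + x²) + 1) = -3 + (2*x² + 1) = -3 + (1 + 2*x²) = -2 + 2*x²)
S(s, A) = 12 + s (S(s, A) = s - ½*(-24) = s + 12 = 12 + s)
1/S(M(9), 9*(-5 + 20)) = 1/(12 + (-2 + 2*9²)) = 1/(12 + (-2 + 2*81)) = 1/(12 + (-2 + 162)) = 1/(12 + 160) = 1/172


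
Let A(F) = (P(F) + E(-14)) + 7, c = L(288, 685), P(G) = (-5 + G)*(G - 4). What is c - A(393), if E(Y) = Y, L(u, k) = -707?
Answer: -151632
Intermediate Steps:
P(G) = (-5 + G)*(-4 + G)
c = -707
A(F) = 13 + F**2 - 9*F (A(F) = ((20 + F**2 - 9*F) - 14) + 7 = (6 + F**2 - 9*F) + 7 = 13 + F**2 - 9*F)
c - A(393) = -707 - (13 + 393**2 - 9*393) = -707 - (13 + 154449 - 3537) = -707 - 1*150925 = -707 - 150925 = -151632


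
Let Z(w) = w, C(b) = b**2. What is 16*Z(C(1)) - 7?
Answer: 9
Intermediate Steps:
16*Z(C(1)) - 7 = 16*1**2 - 7 = 16*1 - 7 = 16 - 7 = 9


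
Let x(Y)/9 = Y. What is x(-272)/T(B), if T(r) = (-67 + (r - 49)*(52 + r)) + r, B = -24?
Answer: 2448/2135 ≈ 1.1466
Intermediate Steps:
T(r) = -67 + r + (-49 + r)*(52 + r) (T(r) = (-67 + (-49 + r)*(52 + r)) + r = -67 + r + (-49 + r)*(52 + r))
x(Y) = 9*Y
x(-272)/T(B) = (9*(-272))/(-2615 + (-24)² + 4*(-24)) = -2448/(-2615 + 576 - 96) = -2448/(-2135) = -2448*(-1/2135) = 2448/2135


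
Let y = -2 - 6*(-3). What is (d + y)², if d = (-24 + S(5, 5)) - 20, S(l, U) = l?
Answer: 529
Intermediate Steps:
y = 16 (y = -2 + 18 = 16)
d = -39 (d = (-24 + 5) - 20 = -19 - 20 = -39)
(d + y)² = (-39 + 16)² = (-23)² = 529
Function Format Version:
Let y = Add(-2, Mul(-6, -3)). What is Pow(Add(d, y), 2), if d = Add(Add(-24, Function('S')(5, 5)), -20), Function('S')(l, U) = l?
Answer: 529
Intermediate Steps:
y = 16 (y = Add(-2, 18) = 16)
d = -39 (d = Add(Add(-24, 5), -20) = Add(-19, -20) = -39)
Pow(Add(d, y), 2) = Pow(Add(-39, 16), 2) = Pow(-23, 2) = 529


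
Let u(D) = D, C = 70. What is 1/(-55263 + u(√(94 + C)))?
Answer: -55263/3053999005 - 2*√41/3053999005 ≈ -1.8099e-5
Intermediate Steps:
1/(-55263 + u(√(94 + C))) = 1/(-55263 + √(94 + 70)) = 1/(-55263 + √164) = 1/(-55263 + 2*√41)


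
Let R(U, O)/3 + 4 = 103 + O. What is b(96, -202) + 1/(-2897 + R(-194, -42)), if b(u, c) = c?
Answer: -550653/2726 ≈ -202.00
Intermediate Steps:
R(U, O) = 297 + 3*O (R(U, O) = -12 + 3*(103 + O) = -12 + (309 + 3*O) = 297 + 3*O)
b(96, -202) + 1/(-2897 + R(-194, -42)) = -202 + 1/(-2897 + (297 + 3*(-42))) = -202 + 1/(-2897 + (297 - 126)) = -202 + 1/(-2897 + 171) = -202 + 1/(-2726) = -202 - 1/2726 = -550653/2726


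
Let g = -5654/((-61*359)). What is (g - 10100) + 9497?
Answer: -13199443/21899 ≈ -602.74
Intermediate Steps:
g = 5654/21899 (g = -5654/(-21899) = -5654*(-1/21899) = 5654/21899 ≈ 0.25819)
(g - 10100) + 9497 = (5654/21899 - 10100) + 9497 = -221174246/21899 + 9497 = -13199443/21899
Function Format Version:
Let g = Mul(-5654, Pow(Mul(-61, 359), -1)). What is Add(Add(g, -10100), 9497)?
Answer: Rational(-13199443, 21899) ≈ -602.74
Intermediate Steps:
g = Rational(5654, 21899) (g = Mul(-5654, Pow(-21899, -1)) = Mul(-5654, Rational(-1, 21899)) = Rational(5654, 21899) ≈ 0.25819)
Add(Add(g, -10100), 9497) = Add(Add(Rational(5654, 21899), -10100), 9497) = Add(Rational(-221174246, 21899), 9497) = Rational(-13199443, 21899)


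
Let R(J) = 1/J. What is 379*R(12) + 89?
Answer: 1447/12 ≈ 120.58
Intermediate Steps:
379*R(12) + 89 = 379/12 + 89 = 1447/12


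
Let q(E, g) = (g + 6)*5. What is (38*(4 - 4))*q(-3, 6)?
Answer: 0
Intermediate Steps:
q(E, g) = 30 + 5*g (q(E, g) = (6 + g)*5 = 30 + 5*g)
(38*(4 - 4))*q(-3, 6) = (38*(4 - 4))*(30 + 5*6) = (38*0)*(30 + 30) = 0*60 = 0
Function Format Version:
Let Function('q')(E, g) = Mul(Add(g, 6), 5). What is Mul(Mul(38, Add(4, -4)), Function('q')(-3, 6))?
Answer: 0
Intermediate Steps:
Function('q')(E, g) = Add(30, Mul(5, g)) (Function('q')(E, g) = Mul(Add(6, g), 5) = Add(30, Mul(5, g)))
Mul(Mul(38, Add(4, -4)), Function('q')(-3, 6)) = Mul(Mul(38, Add(4, -4)), Add(30, Mul(5, 6))) = Mul(Mul(38, 0), Add(30, 30)) = Mul(0, 60) = 0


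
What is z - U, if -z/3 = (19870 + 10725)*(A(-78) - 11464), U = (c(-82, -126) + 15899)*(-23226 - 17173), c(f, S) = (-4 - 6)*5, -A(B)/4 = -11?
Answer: 1688468451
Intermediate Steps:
A(B) = 44 (A(B) = -4*(-11) = 44)
c(f, S) = -50 (c(f, S) = -10*5 = -50)
U = -640283751 (U = (-50 + 15899)*(-23226 - 17173) = 15849*(-40399) = -640283751)
z = 1048184700 (z = -3*(19870 + 10725)*(44 - 11464) = -91785*(-11420) = -3*(-349394900) = 1048184700)
z - U = 1048184700 - 1*(-640283751) = 1048184700 + 640283751 = 1688468451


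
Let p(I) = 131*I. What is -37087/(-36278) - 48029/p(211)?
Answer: -717274295/1002760198 ≈ -0.71530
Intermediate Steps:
-37087/(-36278) - 48029/p(211) = -37087/(-36278) - 48029/(131*211) = -37087*(-1/36278) - 48029/27641 = 37087/36278 - 48029*1/27641 = 37087/36278 - 48029/27641 = -717274295/1002760198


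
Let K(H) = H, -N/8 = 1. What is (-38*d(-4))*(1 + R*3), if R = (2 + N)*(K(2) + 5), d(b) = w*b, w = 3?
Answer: -57000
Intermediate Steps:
N = -8 (N = -8*1 = -8)
d(b) = 3*b
R = -42 (R = (2 - 8)*(2 + 5) = -6*7 = -42)
(-38*d(-4))*(1 + R*3) = (-114*(-4))*(1 - 42*3) = (-38*(-12))*(1 - 126) = 456*(-125) = -57000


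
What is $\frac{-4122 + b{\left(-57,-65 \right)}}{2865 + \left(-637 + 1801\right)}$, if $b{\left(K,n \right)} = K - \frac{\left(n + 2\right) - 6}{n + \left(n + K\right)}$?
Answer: $- \frac{260514}{251141} \approx -1.0373$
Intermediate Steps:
$b{\left(K,n \right)} = K - \frac{-4 + n}{K + 2 n}$ ($b{\left(K,n \right)} = K - \frac{\left(2 + n\right) - 6}{n + \left(K + n\right)} = K - \frac{-4 + n}{K + 2 n}$)
$\frac{-4122 + b{\left(-57,-65 \right)}}{2865 + \left(-637 + 1801\right)} = \frac{-4122 + \frac{4 + \left(-57\right)^{2} - -65 + 2 \left(-57\right) \left(-65\right)}{-57 + 2 \left(-65\right)}}{2865 + \left(-637 + 1801\right)} = \frac{-4122 + \frac{4 + 3249 + 65 + 7410}{-57 - 130}}{2865 + 1164} = \frac{-4122 + \frac{1}{-187} \cdot 10728}{4029} = \left(-4122 - \frac{10728}{187}\right) \frac{1}{4029} = \left(- \frac{781542}{187}\right) \frac{1}{4029} = - \frac{260514}{251141}$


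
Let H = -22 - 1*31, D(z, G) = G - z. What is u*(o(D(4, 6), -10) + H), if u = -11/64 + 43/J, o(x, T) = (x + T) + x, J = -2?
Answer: 81833/64 ≈ 1278.6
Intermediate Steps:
H = -53 (H = -22 - 31 = -53)
o(x, T) = T + 2*x (o(x, T) = (T + x) + x = T + 2*x)
u = -1387/64 (u = -11/64 + 43/(-2) = -11*1/64 + 43*(-1/2) = -11/64 - 43/2 = -1387/64 ≈ -21.672)
u*(o(D(4, 6), -10) + H) = -1387*((-10 + 2*(6 - 1*4)) - 53)/64 = -1387*((-10 + 2*(6 - 4)) - 53)/64 = -1387*((-10 + 2*2) - 53)/64 = -1387*((-10 + 4) - 53)/64 = -1387*(-6 - 53)/64 = -1387/64*(-59) = 81833/64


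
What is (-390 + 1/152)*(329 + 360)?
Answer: -40843231/152 ≈ -2.6871e+5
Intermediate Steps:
(-390 + 1/152)*(329 + 360) = (-390 + 1/152)*689 = -59279/152*689 = -40843231/152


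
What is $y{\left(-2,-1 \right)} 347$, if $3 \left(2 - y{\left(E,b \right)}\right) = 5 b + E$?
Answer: $\frac{4511}{3} \approx 1503.7$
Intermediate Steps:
$y{\left(E,b \right)} = 2 - \frac{5 b}{3} - \frac{E}{3}$ ($y{\left(E,b \right)} = 2 - \frac{5 b + E}{3} = 2 - \frac{E + 5 b}{3} = 2 - \left(\frac{E}{3} + \frac{5 b}{3}\right) = 2 - \frac{5 b}{3} - \frac{E}{3}$)
$y{\left(-2,-1 \right)} 347 = \left(2 - - \frac{5}{3} - - \frac{2}{3}\right) 347 = \left(2 + \frac{5}{3} + \frac{2}{3}\right) 347 = \frac{13}{3} \cdot 347 = \frac{4511}{3}$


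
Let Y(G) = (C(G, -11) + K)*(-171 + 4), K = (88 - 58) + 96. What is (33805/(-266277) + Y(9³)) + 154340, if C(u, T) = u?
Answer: 3076796930/266277 ≈ 11555.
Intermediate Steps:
K = 126 (K = 30 + 96 = 126)
Y(G) = -21042 - 167*G (Y(G) = (G + 126)*(-171 + 4) = (126 + G)*(-167) = -21042 - 167*G)
(33805/(-266277) + Y(9³)) + 154340 = (33805/(-266277) + (-21042 - 167*9³)) + 154340 = (33805*(-1/266277) + (-21042 - 167*729)) + 154340 = (-33805/266277 + (-21042 - 121743)) + 154340 = (-33805/266277 - 142785) + 154340 = -38020395250/266277 + 154340 = 3076796930/266277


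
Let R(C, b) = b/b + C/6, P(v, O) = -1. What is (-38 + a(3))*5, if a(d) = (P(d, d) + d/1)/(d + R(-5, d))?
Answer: -3550/19 ≈ -186.84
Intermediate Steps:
R(C, b) = 1 + C/6 (R(C, b) = 1 + C*(⅙) = 1 + C/6)
a(d) = (-1 + d)/(⅙ + d) (a(d) = (-1 + d/1)/(d + (1 + (⅙)*(-5))) = (-1 + d*1)/(d + (1 - ⅚)) = (-1 + d)/(d + ⅙) = (-1 + d)/(⅙ + d))
(-38 + a(3))*5 = (-38 + 6*(-1 + 3)/(1 + 6*3))*5 = (-38 + 6*2/(1 + 18))*5 = (-38 + 6*2/19)*5 = (-38 + 6*(1/19)*2)*5 = (-38 + 12/19)*5 = -710/19*5 = -3550/19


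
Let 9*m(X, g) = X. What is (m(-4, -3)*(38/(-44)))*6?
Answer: 76/33 ≈ 2.3030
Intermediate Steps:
m(X, g) = X/9
(m(-4, -3)*(38/(-44)))*6 = (((1/9)*(-4))*(38/(-44)))*6 = -152*(-1)/(9*44)*6 = -4/9*(-19/22)*6 = (38/99)*6 = 76/33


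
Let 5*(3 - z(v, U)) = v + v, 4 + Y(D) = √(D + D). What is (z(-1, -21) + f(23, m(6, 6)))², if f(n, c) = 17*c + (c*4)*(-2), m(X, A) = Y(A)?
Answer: 50869/25 - 5868*√3/5 ≈ 2.0252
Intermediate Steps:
Y(D) = -4 + √2*√D (Y(D) = -4 + √(D + D) = -4 + √(2*D) = -4 + √2*√D)
m(X, A) = -4 + √2*√A
z(v, U) = 3 - 2*v/5 (z(v, U) = 3 - (v + v)/5 = 3 - 2*v/5)
f(n, c) = 9*c (f(n, c) = 17*c + (4*c)*(-2) = 17*c - 8*c = 9*c)
(z(-1, -21) + f(23, m(6, 6)))² = ((3 - ⅖*(-1)) + 9*(-4 + √2*√6))² = ((3 + ⅖) + 9*(-4 + 2*√3))² = (17/5 + (-36 + 18*√3))² = (-163/5 + 18*√3)²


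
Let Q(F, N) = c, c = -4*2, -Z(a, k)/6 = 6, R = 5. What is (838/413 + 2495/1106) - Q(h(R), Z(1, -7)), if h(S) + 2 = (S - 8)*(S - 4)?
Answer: 801641/65254 ≈ 12.285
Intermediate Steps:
h(S) = -2 + (-8 + S)*(-4 + S) (h(S) = -2 + (S - 8)*(S - 4) = -2 + (-8 + S)*(-4 + S))
Z(a, k) = -36 (Z(a, k) = -6*6 = -36)
c = -8
Q(F, N) = -8
(838/413 + 2495/1106) - Q(h(R), Z(1, -7)) = (838/413 + 2495/1106) - 1*(-8) = (838*(1/413) + 2495*(1/1106)) + 8 = (838/413 + 2495/1106) + 8 = 279609/65254 + 8 = 801641/65254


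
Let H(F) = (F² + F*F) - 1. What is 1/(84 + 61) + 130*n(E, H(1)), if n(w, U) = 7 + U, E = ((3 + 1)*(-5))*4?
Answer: 150801/145 ≈ 1040.0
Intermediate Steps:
H(F) = -1 + 2*F² (H(F) = (F² + F²) - 1 = 2*F² - 1 = -1 + 2*F²)
E = -80 (E = (4*(-5))*4 = -20*4 = -80)
1/(84 + 61) + 130*n(E, H(1)) = 1/(84 + 61) + 130*(7 + (-1 + 2*1²)) = 1/145 + 130*(7 + (-1 + 2*1)) = 1/145 + 130*(7 + (-1 + 2)) = 1/145 + 130*(7 + 1) = 1/145 + 130*8 = 1/145 + 1040 = 150801/145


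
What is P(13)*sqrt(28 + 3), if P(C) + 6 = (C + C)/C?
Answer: -4*sqrt(31) ≈ -22.271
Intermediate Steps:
P(C) = -4 (P(C) = -6 + (C + C)/C = -6 + (2*C)/C = -6 + 2 = -4)
P(13)*sqrt(28 + 3) = -4*sqrt(28 + 3) = -4*sqrt(31)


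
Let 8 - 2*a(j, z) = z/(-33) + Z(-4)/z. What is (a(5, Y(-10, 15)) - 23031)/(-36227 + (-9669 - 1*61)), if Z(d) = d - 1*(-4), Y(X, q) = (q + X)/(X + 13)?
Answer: 4559341/9099486 ≈ 0.50105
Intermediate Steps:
Y(X, q) = (X + q)/(13 + X)
Z(d) = 4 + d (Z(d) = d + 4 = 4 + d)
a(j, z) = 4 + z/66 (a(j, z) = 4 - (z/(-33) + (4 - 4)/z)/2 = 4 - (z*(-1/33) + 0/z)/2 = 4 - (-z/33 + 0)/2 = 4 - (-1)*z/66 = 4 + z/66)
(a(5, Y(-10, 15)) - 23031)/(-36227 + (-9669 - 1*61)) = ((4 + ((-10 + 15)/(13 - 10))/66) - 23031)/(-36227 + (-9669 - 1*61)) = ((4 + (5/3)/66) - 23031)/(-36227 + (-9669 - 61)) = ((4 + ((1/3)*5)/66) - 23031)/(-36227 - 9730) = ((4 + (1/66)*(5/3)) - 23031)/(-45957) = ((4 + 5/198) - 23031)*(-1/45957) = (797/198 - 23031)*(-1/45957) = -4559341/198*(-1/45957) = 4559341/9099486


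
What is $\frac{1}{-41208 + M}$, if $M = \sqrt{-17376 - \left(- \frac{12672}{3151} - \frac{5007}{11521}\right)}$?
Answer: $- \frac{498653488856}{20548723179924757} - \frac{i \sqrt{22893678298528679217}}{61646169539774271} \approx -2.4267 \cdot 10^{-5} - 7.7616 \cdot 10^{-8} i$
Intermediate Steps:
$M = \frac{i \sqrt{22893678298528679217}}{36302671}$ ($M = \sqrt{-17376 - - \frac{161771169}{36302671}} = \sqrt{-17376 + \left(\frac{12672}{3151} + \frac{5007}{11521}\right)} = \sqrt{-17376 + \frac{161771169}{36302671}} = \sqrt{- \frac{630633440127}{36302671}} = \frac{i \sqrt{22893678298528679217}}{36302671} \approx 131.8 i$)
$\frac{1}{-41208 + M} = \frac{1}{-41208 + \frac{i \sqrt{22893678298528679217}}{36302671}}$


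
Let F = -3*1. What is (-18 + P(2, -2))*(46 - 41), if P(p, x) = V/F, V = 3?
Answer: -95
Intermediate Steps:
F = -3
P(p, x) = -1 (P(p, x) = 3/(-3) = 3*(-1/3) = -1)
(-18 + P(2, -2))*(46 - 41) = (-18 - 1)*(46 - 41) = -19*5 = -95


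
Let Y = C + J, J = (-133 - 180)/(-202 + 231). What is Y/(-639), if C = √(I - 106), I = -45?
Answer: 313/18531 - I*√151/639 ≈ 0.016891 - 0.01923*I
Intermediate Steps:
C = I*√151 (C = √(-45 - 106) = √(-151) = I*√151 ≈ 12.288*I)
J = -313/29 ≈ -10.793
Y = -313/29 + I*√151 (Y = I*√151 - 313/29 = -313/29 + I*√151 ≈ -10.793 + 12.288*I)
Y/(-639) = (-313/29 + I*√151)/(-639) = (-313/29 + I*√151)*(-1/639) = 313/18531 - I*√151/639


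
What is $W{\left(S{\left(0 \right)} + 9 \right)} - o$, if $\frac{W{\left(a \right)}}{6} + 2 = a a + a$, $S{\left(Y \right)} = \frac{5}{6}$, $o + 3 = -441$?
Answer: $\frac{6427}{6} \approx 1071.2$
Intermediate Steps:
$o = -444$ ($o = -3 - 441 = -444$)
$S{\left(Y \right)} = \frac{5}{6}$ ($S{\left(Y \right)} = 5 \cdot \frac{1}{6} = \frac{5}{6}$)
$W{\left(a \right)} = -12 + 6 a + 6 a^{2}$ ($W{\left(a \right)} = -12 + 6 \left(a a + a\right) = -12 + 6 \left(a^{2} + a\right) = -12 + 6 \left(a + a^{2}\right) = -12 + \left(6 a + 6 a^{2}\right) = -12 + 6 a + 6 a^{2}$)
$W{\left(S{\left(0 \right)} + 9 \right)} - o = \left(-12 + 6 \left(\frac{5}{6} + 9\right) + 6 \left(\frac{5}{6} + 9\right)^{2}\right) - -444 = \left(-12 + 6 \cdot \frac{59}{6} + 6 \left(\frac{59}{6}\right)^{2}\right) + 444 = \left(-12 + 59 + 6 \cdot \frac{3481}{36}\right) + 444 = \left(-12 + 59 + \frac{3481}{6}\right) + 444 = \frac{3763}{6} + 444 = \frac{6427}{6}$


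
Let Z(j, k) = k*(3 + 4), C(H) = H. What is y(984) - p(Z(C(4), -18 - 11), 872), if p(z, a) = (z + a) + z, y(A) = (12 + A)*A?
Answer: 979598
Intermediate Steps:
y(A) = A*(12 + A)
Z(j, k) = 7*k (Z(j, k) = k*7 = 7*k)
p(z, a) = a + 2*z (p(z, a) = (a + z) + z = a + 2*z)
y(984) - p(Z(C(4), -18 - 11), 872) = 984*(12 + 984) - (872 + 2*(7*(-18 - 11))) = 984*996 - (872 + 2*(7*(-29))) = 980064 - (872 + 2*(-203)) = 980064 - (872 - 406) = 980064 - 1*466 = 980064 - 466 = 979598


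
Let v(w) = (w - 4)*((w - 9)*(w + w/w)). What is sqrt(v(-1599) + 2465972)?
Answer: 2*I*sqrt(1029144295) ≈ 64161.0*I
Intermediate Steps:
v(w) = (1 + w)*(-9 + w)*(-4 + w) (v(w) = (-4 + w)*((-9 + w)*(w + 1)) = (-4 + w)*((-9 + w)*(1 + w)) = (-4 + w)*((1 + w)*(-9 + w)) = (1 + w)*(-9 + w)*(-4 + w))
sqrt(v(-1599) + 2465972) = sqrt((36 + (-1599)**3 - 12*(-1599)**2 + 23*(-1599)) + 2465972) = sqrt((36 - 4088324799 - 12*2556801 - 36777) + 2465972) = sqrt((36 - 4088324799 - 30681612 - 36777) + 2465972) = sqrt(-4119043152 + 2465972) = sqrt(-4116577180) = 2*I*sqrt(1029144295)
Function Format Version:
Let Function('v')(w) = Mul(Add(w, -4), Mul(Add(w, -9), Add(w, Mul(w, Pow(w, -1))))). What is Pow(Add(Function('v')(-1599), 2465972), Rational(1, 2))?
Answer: Mul(2, I, Pow(1029144295, Rational(1, 2))) ≈ Mul(64161., I)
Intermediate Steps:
Function('v')(w) = Mul(Add(1, w), Add(-9, w), Add(-4, w)) (Function('v')(w) = Mul(Add(-4, w), Mul(Add(-9, w), Add(w, 1))) = Mul(Add(-4, w), Mul(Add(-9, w), Add(1, w))) = Mul(Add(-4, w), Mul(Add(1, w), Add(-9, w))) = Mul(Add(1, w), Add(-9, w), Add(-4, w)))
Pow(Add(Function('v')(-1599), 2465972), Rational(1, 2)) = Pow(Add(Add(36, Pow(-1599, 3), Mul(-12, Pow(-1599, 2)), Mul(23, -1599)), 2465972), Rational(1, 2)) = Pow(Add(Add(36, -4088324799, Mul(-12, 2556801), -36777), 2465972), Rational(1, 2)) = Pow(Add(Add(36, -4088324799, -30681612, -36777), 2465972), Rational(1, 2)) = Pow(Add(-4119043152, 2465972), Rational(1, 2)) = Pow(-4116577180, Rational(1, 2)) = Mul(2, I, Pow(1029144295, Rational(1, 2)))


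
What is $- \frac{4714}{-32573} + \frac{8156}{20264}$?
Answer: $\frac{90297471}{165014818} \approx 0.54721$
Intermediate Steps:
$- \frac{4714}{-32573} + \frac{8156}{20264} = \left(-4714\right) \left(- \frac{1}{32573}\right) + 8156 \cdot \frac{1}{20264} = \frac{4714}{32573} + \frac{2039}{5066} = \frac{90297471}{165014818}$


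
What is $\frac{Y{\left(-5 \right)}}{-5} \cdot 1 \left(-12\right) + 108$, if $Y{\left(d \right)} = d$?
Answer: $96$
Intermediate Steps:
$\frac{Y{\left(-5 \right)}}{-5} \cdot 1 \left(-12\right) + 108 = \frac{1}{-5} \left(-5\right) 1 \left(-12\right) + 108 = \left(- \frac{1}{5}\right) \left(-5\right) 1 \left(-12\right) + 108 = 1 \cdot 1 \left(-12\right) + 108 = 1 \left(-12\right) + 108 = -12 + 108 = 96$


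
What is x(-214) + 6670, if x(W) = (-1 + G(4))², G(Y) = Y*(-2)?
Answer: 6751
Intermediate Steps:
G(Y) = -2*Y
x(W) = 81 (x(W) = (-1 - 2*4)² = (-1 - 8)² = (-9)² = 81)
x(-214) + 6670 = 81 + 6670 = 6751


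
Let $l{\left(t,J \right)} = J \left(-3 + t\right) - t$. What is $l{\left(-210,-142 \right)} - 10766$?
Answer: $19690$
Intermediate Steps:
$l{\left(t,J \right)} = - t + J \left(-3 + t\right)$
$l{\left(-210,-142 \right)} - 10766 = \left(\left(-1\right) \left(-210\right) - -426 - -29820\right) - 10766 = \left(210 + 426 + 29820\right) - 10766 = 30456 - 10766 = 19690$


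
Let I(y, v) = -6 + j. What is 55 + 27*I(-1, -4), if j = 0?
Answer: -107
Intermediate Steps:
I(y, v) = -6 (I(y, v) = -6 + 0 = -6)
55 + 27*I(-1, -4) = 55 + 27*(-6) = 55 - 162 = -107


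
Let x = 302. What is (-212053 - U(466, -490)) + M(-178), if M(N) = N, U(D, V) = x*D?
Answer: -352963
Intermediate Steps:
U(D, V) = 302*D
(-212053 - U(466, -490)) + M(-178) = (-212053 - 302*466) - 178 = (-212053 - 1*140732) - 178 = (-212053 - 140732) - 178 = -352785 - 178 = -352963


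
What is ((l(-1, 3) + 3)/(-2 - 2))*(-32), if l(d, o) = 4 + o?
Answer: 80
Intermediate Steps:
((l(-1, 3) + 3)/(-2 - 2))*(-32) = (((4 + 3) + 3)/(-2 - 2))*(-32) = ((7 + 3)/(-4))*(-32) = (10*(-1/4))*(-32) = -5/2*(-32) = 80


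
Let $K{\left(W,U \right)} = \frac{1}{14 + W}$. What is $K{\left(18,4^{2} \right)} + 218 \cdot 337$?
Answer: $\frac{2350913}{32} \approx 73466.0$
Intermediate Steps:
$K{\left(18,4^{2} \right)} + 218 \cdot 337 = \frac{1}{14 + 18} + 218 \cdot 337 = \frac{1}{32} + 73466 = \frac{2350913}{32}$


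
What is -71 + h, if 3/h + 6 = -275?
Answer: -19954/281 ≈ -71.011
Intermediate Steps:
h = -3/281 (h = 3/(-6 - 275) = 3/(-281) = 3*(-1/281) = -3/281 ≈ -0.010676)
-71 + h = -71 - 3/281 = -19954/281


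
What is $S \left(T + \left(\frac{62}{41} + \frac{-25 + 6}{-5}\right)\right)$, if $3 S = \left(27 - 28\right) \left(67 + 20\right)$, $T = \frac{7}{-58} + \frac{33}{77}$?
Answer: $- \frac{467759}{2870} \approx -162.98$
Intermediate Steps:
$T = \frac{125}{406}$ ($T = 7 \left(- \frac{1}{58}\right) + 33 \cdot \frac{1}{77} = - \frac{7}{58} + \frac{3}{7} = \frac{125}{406} \approx 0.30788$)
$S = -29$ ($S = \frac{\left(27 - 28\right) \left(67 + 20\right)}{3} = \frac{\left(-1\right) 87}{3} = \frac{1}{3} \left(-87\right) = -29$)
$S \left(T + \left(\frac{62}{41} + \frac{-25 + 6}{-5}\right)\right) = - 29 \left(\frac{125}{406} + \left(\frac{62}{41} + \frac{-25 + 6}{-5}\right)\right) = - 29 \left(\frac{125}{406} + \left(62 \cdot \frac{1}{41} - - \frac{19}{5}\right)\right) = - 29 \left(\frac{125}{406} + \left(\frac{62}{41} + \frac{19}{5}\right)\right) = - 29 \left(\frac{125}{406} + \frac{1089}{205}\right) = \left(-29\right) \frac{467759}{83230} = - \frac{467759}{2870}$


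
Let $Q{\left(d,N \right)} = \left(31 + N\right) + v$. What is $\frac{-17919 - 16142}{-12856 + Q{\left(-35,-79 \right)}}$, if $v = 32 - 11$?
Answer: $\frac{34061}{12883} \approx 2.6439$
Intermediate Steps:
$v = 21$ ($v = 32 - 11 = 21$)
$Q{\left(d,N \right)} = 52 + N$ ($Q{\left(d,N \right)} = \left(31 + N\right) + 21 = 52 + N$)
$\frac{-17919 - 16142}{-12856 + Q{\left(-35,-79 \right)}} = \frac{-17919 - 16142}{-12856 + \left(52 - 79\right)} = - \frac{34061}{-12856 - 27} = - \frac{34061}{-12883} = \left(-34061\right) \left(- \frac{1}{12883}\right) = \frac{34061}{12883}$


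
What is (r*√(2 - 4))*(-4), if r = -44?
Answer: 176*I*√2 ≈ 248.9*I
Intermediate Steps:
(r*√(2 - 4))*(-4) = -44*√(2 - 4)*(-4) = -44*I*√2*(-4) = 176*I*√2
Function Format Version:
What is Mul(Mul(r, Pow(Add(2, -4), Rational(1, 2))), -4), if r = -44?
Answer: Mul(176, I, Pow(2, Rational(1, 2))) ≈ Mul(248.90, I)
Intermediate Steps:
Mul(Mul(r, Pow(Add(2, -4), Rational(1, 2))), -4) = Mul(Mul(-44, Pow(Add(2, -4), Rational(1, 2))), -4) = Mul(Mul(-44, Pow(-2, Rational(1, 2))), -4) = Mul(Mul(-44, Mul(I, Pow(2, Rational(1, 2)))), -4) = Mul(Mul(-44, I, Pow(2, Rational(1, 2))), -4) = Mul(176, I, Pow(2, Rational(1, 2)))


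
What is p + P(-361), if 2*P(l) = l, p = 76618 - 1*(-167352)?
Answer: 487579/2 ≈ 2.4379e+5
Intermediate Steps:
p = 243970 (p = 76618 + 167352 = 243970)
P(l) = l/2
p + P(-361) = 243970 + (½)*(-361) = 243970 - 361/2 = 487579/2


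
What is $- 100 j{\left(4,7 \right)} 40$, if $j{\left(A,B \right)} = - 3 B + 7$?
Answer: $56000$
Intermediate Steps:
$j{\left(A,B \right)} = 7 - 3 B$
$- 100 j{\left(4,7 \right)} 40 = - 100 \left(7 - 21\right) 40 = \left(-100\right) \left(-14\right) 40 = 1400 \cdot 40 = 56000$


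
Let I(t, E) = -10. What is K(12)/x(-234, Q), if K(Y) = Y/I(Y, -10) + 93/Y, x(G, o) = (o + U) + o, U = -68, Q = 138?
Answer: 131/4160 ≈ 0.031490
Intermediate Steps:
x(G, o) = -68 + 2*o (x(G, o) = (o - 68) + o = (-68 + o) + o = -68 + 2*o)
K(Y) = 93/Y - Y/10 (K(Y) = Y/(-10) + 93/Y = Y*(-⅒) + 93/Y = -Y/10 + 93/Y = 93/Y - Y/10)
K(12)/x(-234, Q) = (93/12 - ⅒*12)/(-68 + 2*138) = (93*(1/12) - 6/5)/(-68 + 276) = (31/4 - 6/5)/208 = (131/20)*(1/208) = 131/4160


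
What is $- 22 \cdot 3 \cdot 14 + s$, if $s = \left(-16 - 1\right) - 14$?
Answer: $-955$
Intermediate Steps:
$s = -31$ ($s = -17 - 14 = -31$)
$- 22 \cdot 3 \cdot 14 + s = - 22 \cdot 3 \cdot 14 - 31 = \left(-22\right) 42 - 31 = -924 - 31 = -955$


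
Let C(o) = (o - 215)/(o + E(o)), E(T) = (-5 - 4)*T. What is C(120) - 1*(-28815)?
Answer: 5532499/192 ≈ 28815.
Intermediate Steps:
E(T) = -9*T
C(o) = -(-215 + o)/(8*o) (C(o) = (o - 215)/(o - 9*o) = (-215 + o)/((-8*o)) = (-215 + o)*(-1/(8*o)) = -(-215 + o)/(8*o))
C(120) - 1*(-28815) = (⅛)*(215 - 1*120)/120 - 1*(-28815) = (⅛)*(1/120)*(215 - 120) + 28815 = (⅛)*(1/120)*95 + 28815 = 19/192 + 28815 = 5532499/192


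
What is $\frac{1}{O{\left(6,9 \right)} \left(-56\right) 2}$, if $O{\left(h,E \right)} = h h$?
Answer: $- \frac{1}{4032} \approx -0.00024802$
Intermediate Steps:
$O{\left(h,E \right)} = h^{2}$
$\frac{1}{O{\left(6,9 \right)} \left(-56\right) 2} = \frac{1}{6^{2} \left(-56\right) 2} = \frac{1}{36 \left(-56\right) 2} = \frac{1}{\left(-2016\right) 2} = \frac{1}{-4032} = - \frac{1}{4032}$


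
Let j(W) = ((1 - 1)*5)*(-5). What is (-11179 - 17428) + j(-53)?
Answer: -28607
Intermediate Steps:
j(W) = 0 (j(W) = (0*5)*(-5) = 0*(-5) = 0)
(-11179 - 17428) + j(-53) = (-11179 - 17428) + 0 = -28607 + 0 = -28607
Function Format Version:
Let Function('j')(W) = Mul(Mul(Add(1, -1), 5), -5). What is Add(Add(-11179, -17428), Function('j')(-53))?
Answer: -28607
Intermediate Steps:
Function('j')(W) = 0 (Function('j')(W) = Mul(Mul(0, 5), -5) = Mul(0, -5) = 0)
Add(Add(-11179, -17428), Function('j')(-53)) = Add(Add(-11179, -17428), 0) = Add(-28607, 0) = -28607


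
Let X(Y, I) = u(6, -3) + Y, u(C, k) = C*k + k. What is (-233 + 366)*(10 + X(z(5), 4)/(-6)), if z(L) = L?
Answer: 5054/3 ≈ 1684.7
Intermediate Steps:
u(C, k) = k + C*k
X(Y, I) = -21 + Y (X(Y, I) = -3*(1 + 6) + Y = -3*7 + Y = -21 + Y)
(-233 + 366)*(10 + X(z(5), 4)/(-6)) = (-233 + 366)*(10 + (-21 + 5)/(-6)) = 133*(10 - 16*(-1/6)) = 133*(10 + 8/3) = 133*(38/3) = 5054/3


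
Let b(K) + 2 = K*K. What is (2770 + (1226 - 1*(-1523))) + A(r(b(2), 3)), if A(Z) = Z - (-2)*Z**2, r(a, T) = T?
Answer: 5540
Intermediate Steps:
b(K) = -2 + K**2 (b(K) = -2 + K*K = -2 + K**2)
A(Z) = Z + 2*Z**2
(2770 + (1226 - 1*(-1523))) + A(r(b(2), 3)) = (2770 + (1226 - 1*(-1523))) + 3*(1 + 2*3) = (2770 + (1226 + 1523)) + 3*(1 + 6) = (2770 + 2749) + 3*7 = 5519 + 21 = 5540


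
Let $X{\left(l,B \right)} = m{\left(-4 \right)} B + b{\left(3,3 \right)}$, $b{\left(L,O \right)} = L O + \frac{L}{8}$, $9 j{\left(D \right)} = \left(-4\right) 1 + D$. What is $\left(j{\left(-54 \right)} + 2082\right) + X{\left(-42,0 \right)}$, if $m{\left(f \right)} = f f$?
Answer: $\frac{150115}{72} \approx 2084.9$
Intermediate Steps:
$j{\left(D \right)} = - \frac{4}{9} + \frac{D}{9}$ ($j{\left(D \right)} = \frac{\left(-4\right) 1 + D}{9} = \frac{-4 + D}{9} = - \frac{4}{9} + \frac{D}{9}$)
$b{\left(L,O \right)} = \frac{L}{8} + L O$ ($b{\left(L,O \right)} = L O + L \frac{1}{8} = L O + \frac{L}{8} = \frac{L}{8} + L O$)
$m{\left(f \right)} = f^{2}$
$X{\left(l,B \right)} = \frac{75}{8} + 16 B$ ($X{\left(l,B \right)} = \left(-4\right)^{2} B + 3 \left(\frac{1}{8} + 3\right) = 16 B + 3 \cdot \frac{25}{8} = 16 B + \frac{75}{8} = \frac{75}{8} + 16 B$)
$\left(j{\left(-54 \right)} + 2082\right) + X{\left(-42,0 \right)} = \left(\left(- \frac{4}{9} + \frac{1}{9} \left(-54\right)\right) + 2082\right) + \left(\frac{75}{8} + 16 \cdot 0\right) = \left(\left(- \frac{4}{9} - 6\right) + 2082\right) + \left(\frac{75}{8} + 0\right) = \left(- \frac{58}{9} + 2082\right) + \frac{75}{8} = \frac{18680}{9} + \frac{75}{8} = \frac{150115}{72}$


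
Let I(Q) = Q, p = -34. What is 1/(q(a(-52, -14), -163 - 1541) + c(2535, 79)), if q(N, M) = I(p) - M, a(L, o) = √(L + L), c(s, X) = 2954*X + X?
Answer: 1/235115 ≈ 4.2532e-6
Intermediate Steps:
c(s, X) = 2955*X
a(L, o) = √2*√L (a(L, o) = √(2*L) = √2*√L)
q(N, M) = -34 - M
1/(q(a(-52, -14), -163 - 1541) + c(2535, 79)) = 1/((-34 - (-163 - 1541)) + 2955*79) = 1/((-34 - 1*(-1704)) + 233445) = 1/((-34 + 1704) + 233445) = 1/(1670 + 233445) = 1/235115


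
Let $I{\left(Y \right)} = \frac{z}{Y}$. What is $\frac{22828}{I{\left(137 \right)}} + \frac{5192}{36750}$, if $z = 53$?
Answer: $\frac{57466774088}{973875} \approx 59008.0$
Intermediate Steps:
$I{\left(Y \right)} = \frac{53}{Y}$
$\frac{22828}{I{\left(137 \right)}} + \frac{5192}{36750} = \frac{22828}{53 \cdot \frac{1}{137}} + \frac{5192}{36750} = \frac{22828}{53 \cdot \frac{1}{137}} + 5192 \cdot \frac{1}{36750} = \frac{22828}{\frac{53}{137}} + \frac{2596}{18375} = 22828 \cdot \frac{137}{53} + \frac{2596}{18375} = \frac{3127436}{53} + \frac{2596}{18375} = \frac{57466774088}{973875}$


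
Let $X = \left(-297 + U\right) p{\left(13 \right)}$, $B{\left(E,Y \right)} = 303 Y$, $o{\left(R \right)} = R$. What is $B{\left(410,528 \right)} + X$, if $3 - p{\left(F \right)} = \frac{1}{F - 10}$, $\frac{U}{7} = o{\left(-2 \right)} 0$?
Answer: $159192$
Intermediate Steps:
$U = 0$ ($U = 7 \left(\left(-2\right) 0\right) = 7 \cdot 0 = 0$)
$p{\left(F \right)} = 3 - \frac{1}{-10 + F}$ ($p{\left(F \right)} = 3 - \frac{1}{F - 10} = 3 - \frac{1}{-10 + F}$)
$X = -792$ ($X = \left(-297 + 0\right) \frac{-31 + 3 \cdot 13}{-10 + 13} = - 297 \frac{-31 + 39}{3} = - 297 \cdot \frac{1}{3} \cdot 8 = \left(-297\right) \frac{8}{3} = -792$)
$B{\left(410,528 \right)} + X = 303 \cdot 528 - 792 = 159984 - 792 = 159192$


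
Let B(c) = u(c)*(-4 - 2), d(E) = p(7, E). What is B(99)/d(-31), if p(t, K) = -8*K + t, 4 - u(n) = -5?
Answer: -18/85 ≈ -0.21176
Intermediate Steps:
u(n) = 9 (u(n) = 4 - 1*(-5) = 4 + 5 = 9)
p(t, K) = t - 8*K
d(E) = 7 - 8*E
B(c) = -54 (B(c) = 9*(-4 - 2) = 9*(-6) = -54)
B(99)/d(-31) = -54/(7 - 8*(-31)) = -54/(7 + 248) = -54/255 = -54*1/255 = -18/85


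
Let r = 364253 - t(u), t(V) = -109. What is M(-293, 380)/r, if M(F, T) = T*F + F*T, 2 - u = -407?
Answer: -111340/182181 ≈ -0.61115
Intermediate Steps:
u = 409 (u = 2 - 1*(-407) = 2 + 407 = 409)
M(F, T) = 2*F*T (M(F, T) = F*T + F*T = 2*F*T)
r = 364362 (r = 364253 - 1*(-109) = 364253 + 109 = 364362)
M(-293, 380)/r = (2*(-293)*380)/364362 = -222680*1/364362 = -111340/182181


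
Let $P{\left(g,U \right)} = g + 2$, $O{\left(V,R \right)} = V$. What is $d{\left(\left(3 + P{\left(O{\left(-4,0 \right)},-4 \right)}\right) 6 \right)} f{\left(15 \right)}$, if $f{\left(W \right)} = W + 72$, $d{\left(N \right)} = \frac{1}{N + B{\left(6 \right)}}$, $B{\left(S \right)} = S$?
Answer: $\frac{29}{4} \approx 7.25$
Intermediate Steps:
$P{\left(g,U \right)} = 2 + g$
$d{\left(N \right)} = \frac{1}{6 + N}$ ($d{\left(N \right)} = \frac{1}{N + 6} = \frac{1}{6 + N}$)
$f{\left(W \right)} = 72 + W$
$d{\left(\left(3 + P{\left(O{\left(-4,0 \right)},-4 \right)}\right) 6 \right)} f{\left(15 \right)} = \frac{72 + 15}{6 + \left(3 + \left(2 - 4\right)\right) 6} = \frac{1}{6 + \left(3 - 2\right) 6} \cdot 87 = \frac{1}{6 + 1 \cdot 6} \cdot 87 = \frac{1}{6 + 6} \cdot 87 = \frac{1}{12} \cdot 87 = \frac{29}{4}$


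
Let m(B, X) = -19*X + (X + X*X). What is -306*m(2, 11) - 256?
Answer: 23306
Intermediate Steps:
m(B, X) = X² - 18*X (m(B, X) = -19*X + (X + X²) = X² - 18*X)
-306*m(2, 11) - 256 = -3366*(-18 + 11) - 256 = -3366*(-7) - 256 = -306*(-77) - 256 = 23562 - 256 = 23306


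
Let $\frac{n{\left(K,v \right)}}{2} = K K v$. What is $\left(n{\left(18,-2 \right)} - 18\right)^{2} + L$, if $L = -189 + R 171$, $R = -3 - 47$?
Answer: $1717857$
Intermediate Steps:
$R = -50$ ($R = -3 - 47 = -50$)
$n{\left(K,v \right)} = 2 v K^{2}$ ($n{\left(K,v \right)} = 2 K K v = 2 K^{2} v = 2 v K^{2}$)
$L = -8739$ ($L = -189 - 8550 = -8739$)
$\left(n{\left(18,-2 \right)} - 18\right)^{2} + L = \left(2 \left(-2\right) 18^{2} - 18\right)^{2} - 8739 = \left(2 \left(-2\right) 324 - 18\right)^{2} - 8739 = \left(-1296 - 18\right)^{2} - 8739 = \left(-1314\right)^{2} - 8739 = 1726596 - 8739 = 1717857$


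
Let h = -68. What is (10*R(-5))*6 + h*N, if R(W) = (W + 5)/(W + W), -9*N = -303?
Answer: -6868/3 ≈ -2289.3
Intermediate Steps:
N = 101/3 (N = -⅑*(-303) = 101/3 ≈ 33.667)
R(W) = (5 + W)/(2*W) (R(W) = (5 + W)/((2*W)) = (5 + W)*(1/(2*W)) = (5 + W)/(2*W))
(10*R(-5))*6 + h*N = (10*((½)*(5 - 5)/(-5)))*6 - 68*101/3 = (10*((½)*(-⅕)*0))*6 - 6868/3 = (10*0)*6 - 6868/3 = 0*6 - 6868/3 = 0 - 6868/3 = -6868/3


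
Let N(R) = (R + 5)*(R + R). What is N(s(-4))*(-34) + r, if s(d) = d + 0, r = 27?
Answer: 299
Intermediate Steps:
s(d) = d
N(R) = 2*R*(5 + R) (N(R) = (5 + R)*(2*R) = 2*R*(5 + R))
N(s(-4))*(-34) + r = (2*(-4)*(5 - 4))*(-34) + 27 = (2*(-4)*1)*(-34) + 27 = -8*(-34) + 27 = 272 + 27 = 299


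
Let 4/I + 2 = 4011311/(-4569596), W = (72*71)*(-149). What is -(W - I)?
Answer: 10016562050680/13150503 ≈ 7.6169e+5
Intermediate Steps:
W = -761688 (W = 5112*(-149) = -761688)
I = -18278384/13150503 (I = 4/(-2 + 4011311/(-4569596)) = 4/(-2 + 4011311*(-1/4569596)) = 4/(-2 - 4011311/4569596) = 4/(-13150503/4569596) = 4*(-4569596/13150503) = -18278384/13150503 ≈ -1.3899)
-(W - I) = -(-761688 - 1*(-18278384/13150503)) = -(-761688 + 18278384/13150503) = -1*(-10016562050680/13150503) = 10016562050680/13150503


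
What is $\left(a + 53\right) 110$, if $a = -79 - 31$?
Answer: $-6270$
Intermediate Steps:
$a = -110$
$\left(a + 53\right) 110 = \left(-110 + 53\right) 110 = \left(-57\right) 110 = -6270$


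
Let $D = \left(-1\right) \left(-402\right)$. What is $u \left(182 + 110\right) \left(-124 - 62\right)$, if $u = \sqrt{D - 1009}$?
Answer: $- 54312 i \sqrt{607} \approx - 1.3381 \cdot 10^{6} i$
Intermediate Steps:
$D = 402$
$u = i \sqrt{607}$ ($u = \sqrt{402 - 1009} = \sqrt{-607} = i \sqrt{607} \approx 24.637 i$)
$u \left(182 + 110\right) \left(-124 - 62\right) = i \sqrt{607} \left(182 + 110\right) \left(-124 - 62\right) = i \sqrt{607} \cdot 292 \left(-186\right) = i \sqrt{607} \left(-54312\right) = - 54312 i \sqrt{607}$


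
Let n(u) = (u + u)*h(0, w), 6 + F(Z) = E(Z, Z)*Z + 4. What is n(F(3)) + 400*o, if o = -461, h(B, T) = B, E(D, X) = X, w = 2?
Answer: -184400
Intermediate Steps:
F(Z) = -2 + Z² (F(Z) = -6 + (Z*Z + 4) = -6 + (Z² + 4) = -6 + (4 + Z²) = -2 + Z²)
n(u) = 0 (n(u) = (u + u)*0 = (2*u)*0 = 0)
n(F(3)) + 400*o = 0 + 400*(-461) = 0 - 184400 = -184400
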